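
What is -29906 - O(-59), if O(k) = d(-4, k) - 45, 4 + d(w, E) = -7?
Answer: -29850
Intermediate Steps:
d(w, E) = -11 (d(w, E) = -4 - 7 = -11)
O(k) = -56 (O(k) = -11 - 45 = -56)
-29906 - O(-59) = -29906 - 1*(-56) = -29906 + 56 = -29850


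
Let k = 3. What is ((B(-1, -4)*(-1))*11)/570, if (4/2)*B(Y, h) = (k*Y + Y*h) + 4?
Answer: -11/228 ≈ -0.048246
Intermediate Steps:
B(Y, h) = 2 + 3*Y/2 + Y*h/2 (B(Y, h) = ((3*Y + Y*h) + 4)/2 = (4 + 3*Y + Y*h)/2 = 2 + 3*Y/2 + Y*h/2)
((B(-1, -4)*(-1))*11)/570 = (((2 + (3/2)*(-1) + (½)*(-1)*(-4))*(-1))*11)/570 = (((2 - 3/2 + 2)*(-1))*11)*(1/570) = (((5/2)*(-1))*11)*(1/570) = -5/2*11*(1/570) = -55/2*1/570 = -11/228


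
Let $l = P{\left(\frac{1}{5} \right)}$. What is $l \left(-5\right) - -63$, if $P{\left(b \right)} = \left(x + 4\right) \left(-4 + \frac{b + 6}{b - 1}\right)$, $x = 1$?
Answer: $\frac{1427}{4} \approx 356.75$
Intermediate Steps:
$P{\left(b \right)} = -20 + \frac{5 \left(6 + b\right)}{-1 + b}$ ($P{\left(b \right)} = \left(1 + 4\right) \left(-4 + \frac{b + 6}{b - 1}\right) = 5 \left(-4 + \frac{6 + b}{-1 + b}\right) = -20 + \frac{5 \left(6 + b\right)}{-1 + b}$)
$l = - \frac{235}{4}$ ($l = \frac{5 \left(10 - \frac{3}{5}\right)}{-1 + \frac{1}{5}} = \frac{5 \left(10 - \frac{3}{5}\right)}{- \frac{4}{5}} = 5 \left(- \frac{5}{4}\right) \frac{47}{5} = - \frac{235}{4} \approx -58.75$)
$l \left(-5\right) - -63 = \left(- \frac{235}{4}\right) \left(-5\right) - -63 = \frac{1175}{4} + 63 = \frac{1427}{4}$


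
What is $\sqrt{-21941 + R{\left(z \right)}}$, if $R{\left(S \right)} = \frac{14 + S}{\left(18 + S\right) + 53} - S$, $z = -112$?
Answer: $\frac{i \sqrt{36690531}}{41} \approx 147.74 i$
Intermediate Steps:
$R{\left(S \right)} = - S + \frac{14 + S}{71 + S}$ ($R{\left(S \right)} = \frac{14 + S}{71 + S} - S = - S + \frac{14 + S}{71 + S}$)
$\sqrt{-21941 + R{\left(z \right)}} = \sqrt{-21941 + \frac{14 - \left(-112\right)^{2} - -7840}{71 - 112}} = \sqrt{-21941 + \frac{14 - 12544 + 7840}{-41}} = \sqrt{-21941 - \frac{14 - 12544 + 7840}{41}} = \sqrt{-21941 - - \frac{4690}{41}} = \sqrt{-21941 + \frac{4690}{41}} = \sqrt{- \frac{894891}{41}} = \frac{i \sqrt{36690531}}{41}$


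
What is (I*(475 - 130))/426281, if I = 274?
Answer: 94530/426281 ≈ 0.22176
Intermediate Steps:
(I*(475 - 130))/426281 = (274*(475 - 130))/426281 = (274*345)*(1/426281) = 94530*(1/426281) = 94530/426281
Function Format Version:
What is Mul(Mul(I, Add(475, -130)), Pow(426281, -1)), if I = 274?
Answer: Rational(94530, 426281) ≈ 0.22176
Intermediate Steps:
Mul(Mul(I, Add(475, -130)), Pow(426281, -1)) = Mul(Mul(274, Add(475, -130)), Pow(426281, -1)) = Mul(Mul(274, 345), Rational(1, 426281)) = Mul(94530, Rational(1, 426281)) = Rational(94530, 426281)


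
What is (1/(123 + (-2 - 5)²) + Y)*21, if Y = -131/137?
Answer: -470295/23564 ≈ -19.958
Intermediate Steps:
Y = -131/137 (Y = -131*1/137 = -131/137 ≈ -0.95620)
(1/(123 + (-2 - 5)²) + Y)*21 = (1/(123 + (-2 - 5)²) - 131/137)*21 = (1/(123 + (-7)²) - 131/137)*21 = (1/(123 + 49) - 131/137)*21 = (1/172 - 131/137)*21 = -22395/23564*21 = -470295/23564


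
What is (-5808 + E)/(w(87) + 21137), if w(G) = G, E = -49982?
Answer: -3985/1516 ≈ -2.6286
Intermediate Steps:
(-5808 + E)/(w(87) + 21137) = (-5808 - 49982)/(87 + 21137) = -55790/21224 = -55790*1/21224 = -3985/1516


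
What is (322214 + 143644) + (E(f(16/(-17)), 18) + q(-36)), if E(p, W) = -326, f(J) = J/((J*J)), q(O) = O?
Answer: 465496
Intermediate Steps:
f(J) = 1/J (f(J) = J/(J²) = J/J² = 1/J)
(322214 + 143644) + (E(f(16/(-17)), 18) + q(-36)) = (322214 + 143644) + (-326 - 36) = 465858 - 362 = 465496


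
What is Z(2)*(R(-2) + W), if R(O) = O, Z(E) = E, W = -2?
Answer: -8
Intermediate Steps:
Z(2)*(R(-2) + W) = 2*(-2 - 2) = 2*(-4) = -8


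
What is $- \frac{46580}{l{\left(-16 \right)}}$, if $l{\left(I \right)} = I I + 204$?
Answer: $- \frac{2329}{23} \approx -101.26$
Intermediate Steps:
$l{\left(I \right)} = 204 + I^{2}$ ($l{\left(I \right)} = I^{2} + 204 = 204 + I^{2}$)
$- \frac{46580}{l{\left(-16 \right)}} = - \frac{46580}{204 + \left(-16\right)^{2}} = - \frac{46580}{204 + 256} = - \frac{46580}{460} = \left(-46580\right) \frac{1}{460} = - \frac{2329}{23}$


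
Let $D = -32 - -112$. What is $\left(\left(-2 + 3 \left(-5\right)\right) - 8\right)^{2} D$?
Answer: $50000$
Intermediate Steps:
$D = 80$ ($D = -32 + 112 = 80$)
$\left(\left(-2 + 3 \left(-5\right)\right) - 8\right)^{2} D = \left(\left(-2 + 3 \left(-5\right)\right) - 8\right)^{2} \cdot 80 = \left(\left(-2 - 15\right) - 8\right)^{2} \cdot 80 = \left(-17 - 8\right)^{2} \cdot 80 = \left(-25\right)^{2} \cdot 80 = 625 \cdot 80 = 50000$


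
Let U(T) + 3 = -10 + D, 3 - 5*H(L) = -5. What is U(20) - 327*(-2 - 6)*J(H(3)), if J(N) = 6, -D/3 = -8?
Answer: 15707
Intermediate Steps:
D = 24 (D = -3*(-8) = 24)
H(L) = 8/5 (H(L) = 3/5 - 1/5*(-5) = 3/5 + 1 = 8/5)
U(T) = 11 (U(T) = -3 + (-10 + 24) = -3 + 14 = 11)
U(20) - 327*(-2 - 6)*J(H(3)) = 11 - 327*(-2 - 6)*6 = 11 - (-2616)*6 = 11 - 327*(-48) = 11 + 15696 = 15707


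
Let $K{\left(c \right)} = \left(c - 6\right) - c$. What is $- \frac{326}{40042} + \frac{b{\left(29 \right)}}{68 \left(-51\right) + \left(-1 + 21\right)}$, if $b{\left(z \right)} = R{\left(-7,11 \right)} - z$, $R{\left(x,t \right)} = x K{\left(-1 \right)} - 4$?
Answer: $- \frac{742213}{69032408} \approx -0.010752$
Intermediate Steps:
$K{\left(c \right)} = -6$ ($K{\left(c \right)} = \left(c - 6\right) - c = \left(-6 + c\right) - c = -6$)
$R{\left(x,t \right)} = -4 - 6 x$ ($R{\left(x,t \right)} = x \left(-6\right) - 4 = - 6 x - 4 = -4 - 6 x$)
$b{\left(z \right)} = 38 - z$ ($b{\left(z \right)} = \left(-4 - -42\right) - z = \left(-4 + 42\right) - z = 38 - z$)
$- \frac{326}{40042} + \frac{b{\left(29 \right)}}{68 \left(-51\right) + \left(-1 + 21\right)} = - \frac{326}{40042} + \frac{38 - 29}{68 \left(-51\right) + \left(-1 + 21\right)} = \left(-326\right) \frac{1}{40042} + \frac{38 - 29}{-3468 + 20} = - \frac{163}{20021} + \frac{9}{-3448} = - \frac{163}{20021} + 9 \left(- \frac{1}{3448}\right) = - \frac{163}{20021} - \frac{9}{3448} = - \frac{742213}{69032408}$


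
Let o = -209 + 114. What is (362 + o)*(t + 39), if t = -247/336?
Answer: 1144273/112 ≈ 10217.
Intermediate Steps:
t = -247/336 (t = -247*1/336 = -247/336 ≈ -0.73512)
o = -95
(362 + o)*(t + 39) = (362 - 95)*(-247/336 + 39) = 267*(12857/336) = 1144273/112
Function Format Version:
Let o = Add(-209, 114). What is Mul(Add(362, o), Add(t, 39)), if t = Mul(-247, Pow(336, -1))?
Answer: Rational(1144273, 112) ≈ 10217.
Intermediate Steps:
t = Rational(-247, 336) (t = Mul(-247, Rational(1, 336)) = Rational(-247, 336) ≈ -0.73512)
o = -95
Mul(Add(362, o), Add(t, 39)) = Mul(Add(362, -95), Add(Rational(-247, 336), 39)) = Mul(267, Rational(12857, 336)) = Rational(1144273, 112)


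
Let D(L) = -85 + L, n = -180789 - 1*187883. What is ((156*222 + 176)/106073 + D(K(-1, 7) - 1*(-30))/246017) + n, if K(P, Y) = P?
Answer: -9620767930822304/26095761241 ≈ -3.6867e+5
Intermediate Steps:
n = -368672 (n = -180789 - 187883 = -368672)
((156*222 + 176)/106073 + D(K(-1, 7) - 1*(-30))/246017) + n = ((156*222 + 176)/106073 + (-85 + (-1 - 1*(-30)))/246017) - 368672 = ((34632 + 176)*(1/106073) + (-85 + (-1 + 30))*(1/246017)) - 368672 = (34808*(1/106073) + (-85 + 29)*(1/246017)) - 368672 = (34808/106073 - 56*1/246017) - 368672 = (34808/106073 - 56/246017) - 368672 = 8557419648/26095761241 - 368672 = -9620767930822304/26095761241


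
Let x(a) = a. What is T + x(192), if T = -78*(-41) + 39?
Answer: 3429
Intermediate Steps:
T = 3237 (T = 3198 + 39 = 3237)
T + x(192) = 3237 + 192 = 3429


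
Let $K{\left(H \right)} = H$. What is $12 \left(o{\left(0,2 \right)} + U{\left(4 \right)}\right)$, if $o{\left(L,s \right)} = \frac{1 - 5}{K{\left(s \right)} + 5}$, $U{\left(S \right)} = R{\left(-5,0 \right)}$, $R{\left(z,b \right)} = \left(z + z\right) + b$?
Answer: $- \frac{888}{7} \approx -126.86$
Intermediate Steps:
$R{\left(z,b \right)} = b + 2 z$ ($R{\left(z,b \right)} = 2 z + b = b + 2 z$)
$U{\left(S \right)} = -10$ ($U{\left(S \right)} = 0 + 2 \left(-5\right) = 0 - 10 = -10$)
$o{\left(L,s \right)} = - \frac{4}{5 + s}$ ($o{\left(L,s \right)} = \frac{1 - 5}{s + 5} = - \frac{4}{5 + s}$)
$12 \left(o{\left(0,2 \right)} + U{\left(4 \right)}\right) = 12 \left(- \frac{4}{5 + 2} - 10\right) = 12 \left(- \frac{4}{7} - 10\right) = 12 \left(- \frac{74}{7}\right) = - \frac{888}{7}$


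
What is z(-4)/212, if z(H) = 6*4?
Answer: 6/53 ≈ 0.11321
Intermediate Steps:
z(H) = 24
z(-4)/212 = 24/212 = 24*(1/212) = 6/53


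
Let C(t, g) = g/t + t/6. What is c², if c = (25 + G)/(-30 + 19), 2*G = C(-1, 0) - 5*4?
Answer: 32041/17424 ≈ 1.8389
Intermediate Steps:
C(t, g) = t/6 + g/t (C(t, g) = g/t + t*(⅙) = g/t + t/6 = t/6 + g/t)
G = -121/12 (G = (((⅙)*(-1) + 0/(-1)) - 5*4)/2 = ((-⅙ + 0*(-1)) - 20)/2 = ((-⅙ + 0) - 20)/2 = (-⅙ - 20)/2 = (½)*(-121/6) = -121/12 ≈ -10.083)
c = -179/132 (c = (25 - 121/12)/(-30 + 19) = (179/12)/(-11) = (179/12)*(-1/11) = -179/132 ≈ -1.3561)
c² = (-179/132)² = 32041/17424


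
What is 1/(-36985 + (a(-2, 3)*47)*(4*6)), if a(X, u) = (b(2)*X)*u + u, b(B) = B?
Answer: -1/47137 ≈ -2.1215e-5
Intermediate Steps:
a(X, u) = u + 2*X*u (a(X, u) = (2*X)*u + u = 2*X*u + u = u + 2*X*u)
1/(-36985 + (a(-2, 3)*47)*(4*6)) = 1/(-36985 + ((3*(1 + 2*(-2)))*47)*(4*6)) = 1/(-36985 + ((3*(1 - 4))*47)*24) = 1/(-36985 + ((3*(-3))*47)*24) = 1/(-36985 - 9*47*24) = 1/(-36985 - 423*24) = 1/(-36985 - 10152) = 1/(-47137) = -1/47137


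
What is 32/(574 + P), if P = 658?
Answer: 2/77 ≈ 0.025974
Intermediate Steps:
32/(574 + P) = 32/(574 + 658) = 32/1232 = (1/1232)*32 = 2/77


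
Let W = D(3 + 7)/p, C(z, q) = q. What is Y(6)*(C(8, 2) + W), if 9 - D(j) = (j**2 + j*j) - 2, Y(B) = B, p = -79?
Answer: 2082/79 ≈ 26.354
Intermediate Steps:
D(j) = 11 - 2*j**2 (D(j) = 9 - ((j**2 + j*j) - 2) = 9 - ((j**2 + j**2) - 2) = 9 - (2*j**2 - 2) = 9 - (-2 + 2*j**2) = 9 + (2 - 2*j**2) = 11 - 2*j**2)
W = 189/79 (W = (11 - 2*(3 + 7)**2)/(-79) = (11 - 2*10**2)*(-1/79) = (11 - 2*100)*(-1/79) = (11 - 200)*(-1/79) = -189*(-1/79) = 189/79 ≈ 2.3924)
Y(6)*(C(8, 2) + W) = 6*(2 + 189/79) = 6*(347/79) = 2082/79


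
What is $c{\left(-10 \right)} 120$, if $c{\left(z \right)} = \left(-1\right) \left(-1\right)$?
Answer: $120$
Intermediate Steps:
$c{\left(z \right)} = 1$
$c{\left(-10 \right)} 120 = 1 \cdot 120 = 120$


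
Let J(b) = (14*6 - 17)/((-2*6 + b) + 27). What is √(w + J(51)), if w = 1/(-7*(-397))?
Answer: √34162508226/183414 ≈ 1.0077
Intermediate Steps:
w = 1/2779 ≈ 0.00035984
J(b) = 67/(15 + b) (J(b) = (84 - 17)/((-12 + b) + 27) = 67/(15 + b))
√(w + J(51)) = √(1/2779 + 67/(15 + 51)) = √(1/2779 + 67/66) = √(186259/183414) = √34162508226/183414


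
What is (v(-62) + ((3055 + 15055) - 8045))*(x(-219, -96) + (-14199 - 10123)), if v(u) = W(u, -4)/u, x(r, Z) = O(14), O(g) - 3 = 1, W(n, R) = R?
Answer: -7587629406/31 ≈ -2.4476e+8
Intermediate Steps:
O(g) = 4 (O(g) = 3 + 1 = 4)
x(r, Z) = 4
v(u) = -4/u
(v(-62) + ((3055 + 15055) - 8045))*(x(-219, -96) + (-14199 - 10123)) = (-4/(-62) + ((3055 + 15055) - 8045))*(4 + (-14199 - 10123)) = (-4*(-1/62) + (18110 - 8045))*(4 - 24322) = (2/31 + 10065)*(-24318) = (312017/31)*(-24318) = -7587629406/31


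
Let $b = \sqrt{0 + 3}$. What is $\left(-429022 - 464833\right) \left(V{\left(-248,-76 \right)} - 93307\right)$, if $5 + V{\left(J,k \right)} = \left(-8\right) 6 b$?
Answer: $83407397760 + 42905040 \sqrt{3} \approx 8.3482 \cdot 10^{10}$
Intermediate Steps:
$b = \sqrt{3} \approx 1.732$
$V{\left(J,k \right)} = -5 - 48 \sqrt{3}$ ($V{\left(J,k \right)} = -5 + \left(-8\right) 6 \sqrt{3} = -5 - 48 \sqrt{3}$)
$\left(-429022 - 464833\right) \left(V{\left(-248,-76 \right)} - 93307\right) = \left(-429022 - 464833\right) \left(\left(-5 - 48 \sqrt{3}\right) - 93307\right) = - 893855 \left(\left(-5 - 48 \sqrt{3}\right) - 93307\right) = - 893855 \left(-93312 - 48 \sqrt{3}\right) = 83407397760 + 42905040 \sqrt{3}$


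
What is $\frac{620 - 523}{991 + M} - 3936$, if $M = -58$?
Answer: $- \frac{3672191}{933} \approx -3935.9$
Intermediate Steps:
$\frac{620 - 523}{991 + M} - 3936 = \frac{620 - 523}{991 - 58} - 3936 = \frac{97}{933} - 3936 = - \frac{3672191}{933}$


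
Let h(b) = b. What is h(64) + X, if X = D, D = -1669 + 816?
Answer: -789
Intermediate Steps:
D = -853
X = -853
h(64) + X = 64 - 853 = -789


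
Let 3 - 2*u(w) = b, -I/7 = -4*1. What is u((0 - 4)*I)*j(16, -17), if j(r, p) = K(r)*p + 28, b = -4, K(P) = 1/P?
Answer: 3017/32 ≈ 94.281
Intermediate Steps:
I = 28 (I = -(-28) = -7*(-4) = 28)
K(P) = 1/P
u(w) = 7/2 (u(w) = 3/2 - ½*(-4) = 3/2 + 2 = 7/2)
j(r, p) = 28 + p/r (j(r, p) = p/r + 28 = 28 + p/r)
u((0 - 4)*I)*j(16, -17) = 7*(28 - 17/16)/2 = (7/2)*(431/16) = 3017/32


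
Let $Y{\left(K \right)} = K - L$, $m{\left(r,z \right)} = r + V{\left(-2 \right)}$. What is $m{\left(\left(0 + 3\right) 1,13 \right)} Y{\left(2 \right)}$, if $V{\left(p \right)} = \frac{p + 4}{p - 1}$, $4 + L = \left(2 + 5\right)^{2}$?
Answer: $- \frac{301}{3} \approx -100.33$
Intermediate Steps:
$L = 45$ ($L = -4 + \left(2 + 5\right)^{2} = -4 + 7^{2} = -4 + 49 = 45$)
$V{\left(p \right)} = \frac{4 + p}{-1 + p}$
$m{\left(r,z \right)} = - \frac{2}{3} + r$ ($m{\left(r,z \right)} = r + \frac{4 - 2}{-1 - 2} = r + \frac{1}{-3} \cdot 2 = r - \frac{2}{3} = - \frac{2}{3} + r$)
$Y{\left(K \right)} = -45 + K$ ($Y{\left(K \right)} = K - 45 = -45 + K$)
$m{\left(\left(0 + 3\right) 1,13 \right)} Y{\left(2 \right)} = \left(- \frac{2}{3} + \left(0 + 3\right) 1\right) \left(-45 + 2\right) = \left(- \frac{2}{3} + 3 \cdot 1\right) \left(-43\right) = \left(- \frac{2}{3} + 3\right) \left(-43\right) = \frac{7}{3} \left(-43\right) = - \frac{301}{3}$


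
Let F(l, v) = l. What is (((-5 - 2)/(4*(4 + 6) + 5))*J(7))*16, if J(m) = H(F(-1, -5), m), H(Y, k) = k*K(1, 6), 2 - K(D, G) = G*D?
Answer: 3136/45 ≈ 69.689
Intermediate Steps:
K(D, G) = 2 - D*G (K(D, G) = 2 - G*D = 2 - D*G)
H(Y, k) = -4*k (H(Y, k) = k*(2 - 1*1*6) = k*(2 - 6) = k*(-4) = -4*k)
J(m) = -4*m
(((-5 - 2)/(4*(4 + 6) + 5))*J(7))*16 = (((-5 - 2)/(4*(4 + 6) + 5))*(-4*7))*16 = (-7/(4*10 + 5)*(-28))*16 = (-7/(40 + 5)*(-28))*16 = (-7/45*(-28))*16 = (-7*1/45*(-28))*16 = -7/45*(-28)*16 = (196/45)*16 = 3136/45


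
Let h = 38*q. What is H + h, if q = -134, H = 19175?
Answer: 14083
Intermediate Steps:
h = -5092 (h = 38*(-134) = -5092)
H + h = 19175 - 5092 = 14083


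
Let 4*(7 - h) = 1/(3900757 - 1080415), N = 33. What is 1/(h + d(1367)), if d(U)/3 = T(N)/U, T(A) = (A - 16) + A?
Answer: 15421630056/109643614225 ≈ 0.14065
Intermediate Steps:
T(A) = -16 + 2*A (T(A) = (-16 + A) + A = -16 + 2*A)
h = 78969575/11281368 (h = 7 - 1/(4*(3900757 - 1080415)) = 7 - ¼/2820342 = 7 - ¼*1/2820342 = 7 - 1/11281368 = 78969575/11281368 ≈ 7.0000)
d(U) = 150/U (d(U) = 3*((-16 + 2*33)/U) = 3*((-16 + 66)/U) = 3*(50/U) = 150/U)
1/(h + d(1367)) = 1/(78969575/11281368 + 150/1367) = 1/(109643614225/15421630056) = 15421630056/109643614225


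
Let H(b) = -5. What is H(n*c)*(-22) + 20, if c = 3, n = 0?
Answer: 130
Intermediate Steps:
H(n*c)*(-22) + 20 = -5*(-22) + 20 = 110 + 20 = 130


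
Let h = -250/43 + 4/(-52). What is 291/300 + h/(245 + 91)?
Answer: 4472407/4695600 ≈ 0.95247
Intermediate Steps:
h = -3293/559 (h = -250*1/43 + 4*(-1/52) = -250/43 - 1/13 = -3293/559 ≈ -5.8909)
291/300 + h/(245 + 91) = 291/300 - 3293/(559*(245 + 91)) = 291*(1/300) - 3293/559/336 = 97/100 - 3293/559*1/336 = 97/100 - 3293/187824 = 4472407/4695600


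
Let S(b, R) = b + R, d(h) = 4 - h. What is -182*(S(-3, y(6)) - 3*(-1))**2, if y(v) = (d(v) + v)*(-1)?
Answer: -2912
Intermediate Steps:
y(v) = -4 (y(v) = ((4 - v) + v)*(-1) = 4*(-1) = -4)
S(b, R) = R + b
-182*(S(-3, y(6)) - 3*(-1))**2 = -182*((-4 - 3) - 3*(-1))**2 = -182*(-7 + 3)**2 = -182*(-4)**2 = -182*16 = -2912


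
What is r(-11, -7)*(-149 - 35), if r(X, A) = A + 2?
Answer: 920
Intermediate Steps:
r(X, A) = 2 + A
r(-11, -7)*(-149 - 35) = (2 - 7)*(-149 - 35) = -5*(-184) = 920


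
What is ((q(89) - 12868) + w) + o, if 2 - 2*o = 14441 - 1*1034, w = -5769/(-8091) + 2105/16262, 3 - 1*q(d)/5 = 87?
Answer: -146119779026/7309769 ≈ -19990.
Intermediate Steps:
q(d) = -420 (q(d) = 15 - 5*87 = 15 - 435 = -420)
w = 12316337/14619538 (w = -5769*(-1/8091) + 2105*(1/16262) = 641/899 + 2105/16262 = 12316337/14619538 ≈ 0.84246)
o = -13405/2 (o = 1 - (14441 - 1*1034)/2 = 1 - (14441 - 1034)/2 = 1 - ½*13407 = 1 - 13407/2 = -13405/2 ≈ -6702.5)
((q(89) - 12868) + w) + o = ((-420 - 12868) + 12316337/14619538) - 13405/2 = (-13288 + 12316337/14619538) - 13405/2 = -194252104607/14619538 - 13405/2 = -146119779026/7309769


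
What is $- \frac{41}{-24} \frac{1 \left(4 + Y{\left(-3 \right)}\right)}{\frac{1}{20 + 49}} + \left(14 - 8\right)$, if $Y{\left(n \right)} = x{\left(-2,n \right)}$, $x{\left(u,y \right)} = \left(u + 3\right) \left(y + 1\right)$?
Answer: $\frac{967}{4} \approx 241.75$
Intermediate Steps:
$x{\left(u,y \right)} = \left(1 + y\right) \left(3 + u\right)$ ($x{\left(u,y \right)} = \left(3 + u\right) \left(1 + y\right) = \left(1 + y\right) \left(3 + u\right)$)
$Y{\left(n \right)} = 1 + n$ ($Y{\left(n \right)} = 3 - 2 + 3 n - 2 n = 1 + n$)
$- \frac{41}{-24} \frac{1 \left(4 + Y{\left(-3 \right)}\right)}{\frac{1}{20 + 49}} + \left(14 - 8\right) = - \frac{41}{-24} \frac{1 \left(4 + \left(1 - 3\right)\right)}{\frac{1}{20 + 49}} + \left(14 - 8\right) = \left(-41\right) \left(- \frac{1}{24}\right) \frac{1 \left(4 - 2\right)}{\frac{1}{69}} + 6 = \frac{41 \cdot 1 \cdot 2 \frac{1}{\frac{1}{69}}}{24} + 6 = \frac{41 \cdot 2 \cdot 69}{24} + 6 = \frac{41}{24} \cdot 138 + 6 = \frac{943}{4} + 6 = \frac{967}{4}$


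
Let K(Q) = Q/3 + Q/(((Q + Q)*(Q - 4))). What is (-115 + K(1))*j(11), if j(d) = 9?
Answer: -2067/2 ≈ -1033.5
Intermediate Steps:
K(Q) = 1/(2*(-4 + Q)) + Q/3 (K(Q) = Q*(⅓) + Q/(((2*Q)*(-4 + Q))) = Q/3 + Q/((2*Q*(-4 + Q))) = Q/3 + Q*(1/(2*Q*(-4 + Q))) = Q/3 + 1/(2*(-4 + Q)) = 1/(2*(-4 + Q)) + Q/3)
(-115 + K(1))*j(11) = (-115 + (3 - 8*1 + 2*1²)/(6*(-4 + 1)))*9 = (-115 + (⅙)*(3 - 8 + 2*1)/(-3))*9 = (-115 + (⅙)*(-⅓)*(3 - 8 + 2))*9 = (-115 + (⅙)*(-⅓)*(-3))*9 = (-115 + ⅙)*9 = -689/6*9 = -2067/2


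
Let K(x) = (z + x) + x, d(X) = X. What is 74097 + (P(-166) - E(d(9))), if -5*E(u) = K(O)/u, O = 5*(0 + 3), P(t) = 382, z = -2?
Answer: 3351583/45 ≈ 74480.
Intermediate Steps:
O = 15 (O = 5*3 = 15)
K(x) = -2 + 2*x (K(x) = (-2 + x) + x = -2 + 2*x)
E(u) = -28/(5*u) (E(u) = -(-2 + 2*15)/(5*u) = -(-2 + 30)/(5*u) = -28/(5*u))
74097 + (P(-166) - E(d(9))) = 74097 + (382 - (-28)/(5*9)) = 74097 + (382 - 1*(-28/45)) = 74097 + (382 + 28/45) = 74097 + 17218/45 = 3351583/45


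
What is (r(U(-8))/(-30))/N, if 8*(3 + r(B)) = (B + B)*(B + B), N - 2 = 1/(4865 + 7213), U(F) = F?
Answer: -2013/4165 ≈ -0.48331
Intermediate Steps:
N = 24157/12078 (N = 2 + 1/(4865 + 7213) = 2 + 1/12078 = 24157/12078 ≈ 2.0001)
r(B) = -3 + B**2/2 (r(B) = -3 + ((B + B)*(B + B))/8 = -3 + ((2*B)*(2*B))/8 = -3 + (4*B**2)/8 = -3 + B**2/2)
(r(U(-8))/(-30))/N = ((-3 + (1/2)*(-8)**2)/(-30))/(24157/12078) = ((-3 + (1/2)*64)*(-1/30))*(12078/24157) = ((-3 + 32)*(-1/30))*(12078/24157) = (29*(-1/30))*(12078/24157) = -29/30*12078/24157 = -2013/4165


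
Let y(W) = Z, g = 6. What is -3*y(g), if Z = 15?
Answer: -45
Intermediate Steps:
y(W) = 15
-3*y(g) = -3*15 = -45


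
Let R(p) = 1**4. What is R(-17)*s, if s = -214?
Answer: -214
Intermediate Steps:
R(p) = 1
R(-17)*s = 1*(-214) = -214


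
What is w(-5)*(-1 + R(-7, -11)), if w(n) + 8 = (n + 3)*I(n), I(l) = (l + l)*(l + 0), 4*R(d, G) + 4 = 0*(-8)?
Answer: 216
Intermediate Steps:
R(d, G) = -1 (R(d, G) = -1 + (0*(-8))/4 = -1 + (¼)*0 = -1 + 0 = -1)
I(l) = 2*l² (I(l) = (2*l)*l = 2*l²)
w(n) = -8 + 2*n²*(3 + n) (w(n) = -8 + (n + 3)*(2*n²) = -8 + (3 + n)*(2*n²) = -8 + 2*n²*(3 + n))
w(-5)*(-1 + R(-7, -11)) = (-8 + 2*(-5)³ + 6*(-5)²)*(-1 - 1) = (-8 + 2*(-125) + 6*25)*(-2) = (-8 - 250 + 150)*(-2) = -108*(-2) = 216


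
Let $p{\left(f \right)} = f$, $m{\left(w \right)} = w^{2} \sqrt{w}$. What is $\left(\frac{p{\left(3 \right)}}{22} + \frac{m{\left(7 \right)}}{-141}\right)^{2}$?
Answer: $\frac{8313517}{9622404} - \frac{49 \sqrt{7}}{517} \approx 0.61322$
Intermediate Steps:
$m{\left(w \right)} = w^{\frac{5}{2}}$
$\left(\frac{p{\left(3 \right)}}{22} + \frac{m{\left(7 \right)}}{-141}\right)^{2} = \left(\frac{3}{22} + \frac{7^{\frac{5}{2}}}{-141}\right)^{2} = \left(3 \cdot \frac{1}{22} + 49 \sqrt{7} \left(- \frac{1}{141}\right)\right)^{2} = \left(\frac{3}{22} - \frac{49 \sqrt{7}}{141}\right)^{2}$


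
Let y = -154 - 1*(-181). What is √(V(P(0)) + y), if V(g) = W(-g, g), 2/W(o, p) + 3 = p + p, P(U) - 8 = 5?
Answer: √14329/23 ≈ 5.2045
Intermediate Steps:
P(U) = 13 (P(U) = 8 + 5 = 13)
W(o, p) = 2/(-3 + 2*p) (W(o, p) = 2/(-3 + (p + p)) = 2/(-3 + 2*p))
V(g) = 2/(-3 + 2*g)
y = 27 (y = -154 + 181 = 27)
√(V(P(0)) + y) = √(2/(-3 + 2*13) + 27) = √(2/(-3 + 26) + 27) = √(2/23 + 27) = √(623/23) = √14329/23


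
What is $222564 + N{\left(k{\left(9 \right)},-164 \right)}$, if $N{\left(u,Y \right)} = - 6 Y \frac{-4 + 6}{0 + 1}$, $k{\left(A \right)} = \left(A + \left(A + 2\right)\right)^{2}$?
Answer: $224532$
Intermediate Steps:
$k{\left(A \right)} = \left(2 + 2 A\right)^{2}$ ($k{\left(A \right)} = \left(A + \left(2 + A\right)\right)^{2} = \left(2 + 2 A\right)^{2}$)
$N{\left(u,Y \right)} = - 12 Y$ ($N{\left(u,Y \right)} = - 6 Y \frac{2}{1} = - 6 Y 2 \cdot 1 = - 6 Y 2 = - 12 Y$)
$222564 + N{\left(k{\left(9 \right)},-164 \right)} = 222564 - -1968 = 222564 + 1968 = 224532$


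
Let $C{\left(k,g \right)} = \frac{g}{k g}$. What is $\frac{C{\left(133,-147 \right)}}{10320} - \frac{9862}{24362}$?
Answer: $- \frac{6768081179}{16719153360} \approx -0.40481$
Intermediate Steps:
$C{\left(k,g \right)} = \frac{1}{k}$ ($C{\left(k,g \right)} = \frac{g}{g k} = g \frac{1}{g k} = \frac{1}{k}$)
$\frac{C{\left(133,-147 \right)}}{10320} - \frac{9862}{24362} = \frac{1}{133 \cdot 10320} - \frac{9862}{24362} = \frac{1}{133} \cdot \frac{1}{10320} - \frac{4931}{12181} = \frac{1}{1372560} - \frac{4931}{12181} = - \frac{6768081179}{16719153360}$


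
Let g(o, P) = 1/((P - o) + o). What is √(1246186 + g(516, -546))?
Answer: √371507985030/546 ≈ 1116.3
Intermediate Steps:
g(o, P) = 1/P
√(1246186 + g(516, -546)) = √(1246186 + 1/(-546)) = √(1246186 - 1/546) = √(680417555/546) = √371507985030/546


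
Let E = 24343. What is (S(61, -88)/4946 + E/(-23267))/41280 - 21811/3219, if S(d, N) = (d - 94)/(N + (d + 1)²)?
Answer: -43240874340988658729/6381727286411804160 ≈ -6.7757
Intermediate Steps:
S(d, N) = (-94 + d)/(N + (1 + d)²)
(S(61, -88)/4946 + E/(-23267))/41280 - 21811/3219 = (((-94 + 61)/(-88 + (1 + 61)²))/4946 + 24343/(-23267))/41280 - 21811/3219 = ((-33/(-88 + 62²))*(1/4946) + 24343*(-1/23267))*(1/41280) - 21811*1/3219 = ((-33/(-88 + 3844))*(1/4946) - 24343/23267)*(1/41280) - 21811/3219 = ((-33/3756)*(1/4946) - 24343/23267)*(1/41280) - 21811/3219 = (((1/3756)*(-33))*(1/4946) - 24343/23267)*(1/41280) - 21811/3219 = (-11/1252*1/4946 - 24343/23267)*(1/41280) - 21811/3219 = (-11/6192392 - 24343/23267)*(1/41280) - 21811/3219 = -150741654393/144078384664*1/41280 - 21811/3219 = -50247218131/1982518572976640 - 21811/3219 = -43240874340988658729/6381727286411804160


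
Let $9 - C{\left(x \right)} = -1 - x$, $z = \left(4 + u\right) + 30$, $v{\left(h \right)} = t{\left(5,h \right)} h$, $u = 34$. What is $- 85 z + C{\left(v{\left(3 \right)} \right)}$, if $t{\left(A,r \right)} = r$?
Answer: $-5761$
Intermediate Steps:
$v{\left(h \right)} = h^{2}$ ($v{\left(h \right)} = h h = h^{2}$)
$z = 68$ ($z = \left(4 + 34\right) + 30 = 38 + 30 = 68$)
$C{\left(x \right)} = 10 + x$ ($C{\left(x \right)} = 9 - \left(-1 - x\right) = 9 + \left(1 + x\right) = 10 + x$)
$- 85 z + C{\left(v{\left(3 \right)} \right)} = \left(-85\right) 68 + \left(10 + 3^{2}\right) = -5780 + \left(10 + 9\right) = -5780 + 19 = -5761$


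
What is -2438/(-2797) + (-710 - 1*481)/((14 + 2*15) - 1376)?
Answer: 2192881/1241868 ≈ 1.7658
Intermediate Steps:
-2438/(-2797) + (-710 - 1*481)/((14 + 2*15) - 1376) = -2438*(-1/2797) + (-710 - 481)/((14 + 30) - 1376) = 2438/2797 - 1191/(44 - 1376) = 2438/2797 - 1191/(-1332) = 2438/2797 - 1191*(-1/1332) = 2438/2797 + 397/444 = 2192881/1241868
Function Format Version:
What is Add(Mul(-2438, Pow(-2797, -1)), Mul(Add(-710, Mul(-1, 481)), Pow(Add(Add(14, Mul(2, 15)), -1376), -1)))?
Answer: Rational(2192881, 1241868) ≈ 1.7658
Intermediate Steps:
Add(Mul(-2438, Pow(-2797, -1)), Mul(Add(-710, Mul(-1, 481)), Pow(Add(Add(14, Mul(2, 15)), -1376), -1))) = Add(Mul(-2438, Rational(-1, 2797)), Mul(Add(-710, -481), Pow(Add(Add(14, 30), -1376), -1))) = Add(Rational(2438, 2797), Mul(-1191, Pow(Add(44, -1376), -1))) = Add(Rational(2438, 2797), Mul(-1191, Pow(-1332, -1))) = Add(Rational(2438, 2797), Mul(-1191, Rational(-1, 1332))) = Add(Rational(2438, 2797), Rational(397, 444)) = Rational(2192881, 1241868)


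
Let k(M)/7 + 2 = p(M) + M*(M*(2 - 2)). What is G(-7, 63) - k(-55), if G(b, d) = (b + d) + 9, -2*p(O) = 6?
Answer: 100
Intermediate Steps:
p(O) = -3 (p(O) = -½*6 = -3)
k(M) = -35 (k(M) = -14 + 7*(-3 + M*(M*(2 - 2))) = -14 + 7*(-3 + M*(M*0)) = -14 + 7*(-3 + M*0) = -14 + 7*(-3 + 0) = -14 + 7*(-3) = -14 - 21 = -35)
G(b, d) = 9 + b + d
G(-7, 63) - k(-55) = (9 - 7 + 63) - 1*(-35) = 65 + 35 = 100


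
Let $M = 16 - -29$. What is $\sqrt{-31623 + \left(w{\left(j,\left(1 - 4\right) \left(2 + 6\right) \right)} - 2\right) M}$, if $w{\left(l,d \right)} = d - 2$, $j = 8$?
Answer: $i \sqrt{32883} \approx 181.34 i$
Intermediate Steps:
$w{\left(l,d \right)} = -2 + d$
$M = 45$ ($M = 16 + 29 = 45$)
$\sqrt{-31623 + \left(w{\left(j,\left(1 - 4\right) \left(2 + 6\right) \right)} - 2\right) M} = \sqrt{-31623 + \left(\left(-2 + \left(1 - 4\right) \left(2 + 6\right)\right) - 2\right) 45} = \sqrt{-31623 + \left(\left(-2 - 24\right) - 2\right) 45} = \sqrt{-31623 + \left(-26 - 2\right) 45} = \sqrt{-31623 - 1260} = \sqrt{-32883} = i \sqrt{32883}$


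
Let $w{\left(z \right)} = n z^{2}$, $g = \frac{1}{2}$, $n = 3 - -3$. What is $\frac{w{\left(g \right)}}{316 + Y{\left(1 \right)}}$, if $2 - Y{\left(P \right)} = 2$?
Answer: $\frac{3}{632} \approx 0.0047468$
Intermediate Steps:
$Y{\left(P \right)} = 0$ ($Y{\left(P \right)} = 2 - 2 = 0$)
$n = 6$ ($n = 3 + 3 = 6$)
$g = \frac{1}{2} \approx 0.5$
$w{\left(z \right)} = 6 z^{2}$
$\frac{w{\left(g \right)}}{316 + Y{\left(1 \right)}} = \frac{6 \left(\frac{1}{2}\right)^{2}}{316 + 0} = \frac{6 \cdot \frac{1}{4}}{316} = \frac{3}{2} \cdot \frac{1}{316} = \frac{3}{632}$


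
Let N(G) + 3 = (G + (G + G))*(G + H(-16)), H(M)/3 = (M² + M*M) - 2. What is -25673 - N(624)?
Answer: -4057958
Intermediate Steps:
H(M) = -6 + 6*M² (H(M) = 3*((M² + M*M) - 2) = 3*((M² + M²) - 2) = 3*(2*M² - 2) = 3*(-2 + 2*M²) = -6 + 6*M²)
N(G) = -3 + 3*G*(1530 + G) (N(G) = -3 + (G + (G + G))*(G + (-6 + 6*(-16)²)) = -3 + (G + 2*G)*(G + (-6 + 6*256)) = -3 + (3*G)*(G + (-6 + 1536)) = -3 + (3*G)*(G + 1530) = -3 + (3*G)*(1530 + G) = -3 + 3*G*(1530 + G))
-25673 - N(624) = -25673 - (-3 + 3*624² + 4590*624) = -25673 - (-3 + 3*389376 + 2864160) = -25673 - (-3 + 1168128 + 2864160) = -25673 - 1*4032285 = -25673 - 4032285 = -4057958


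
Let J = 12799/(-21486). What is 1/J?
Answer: -21486/12799 ≈ -1.6787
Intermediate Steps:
J = -12799/21486 (J = 12799*(-1/21486) = -12799/21486 ≈ -0.59569)
1/J = 1/(-12799/21486) = -21486/12799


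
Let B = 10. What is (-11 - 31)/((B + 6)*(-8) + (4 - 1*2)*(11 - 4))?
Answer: 7/19 ≈ 0.36842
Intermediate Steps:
(-11 - 31)/((B + 6)*(-8) + (4 - 1*2)*(11 - 4)) = (-11 - 31)/((10 + 6)*(-8) + (4 - 1*2)*(11 - 4)) = -42/(16*(-8) + (4 - 2)*7) = -42/(-128 + 2*7) = -42/(-128 + 14) = -42/(-114) = -42*(-1/114) = 7/19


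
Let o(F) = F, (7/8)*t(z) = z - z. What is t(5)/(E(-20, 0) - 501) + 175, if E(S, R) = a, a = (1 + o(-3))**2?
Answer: 175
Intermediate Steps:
t(z) = 0 (t(z) = 8*(z - z)/7 = (8/7)*0 = 0)
a = 4 (a = (1 - 3)**2 = (-2)**2 = 4)
E(S, R) = 4
t(5)/(E(-20, 0) - 501) + 175 = 0/(4 - 501) + 175 = 0/(-497) + 175 = 0*(-1/497) + 175 = 0 + 175 = 175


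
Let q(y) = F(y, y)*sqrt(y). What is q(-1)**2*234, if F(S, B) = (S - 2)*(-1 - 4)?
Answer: -52650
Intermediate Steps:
F(S, B) = 10 - 5*S (F(S, B) = (-2 + S)*(-5) = 10 - 5*S)
q(y) = sqrt(y)*(10 - 5*y) (q(y) = (10 - 5*y)*sqrt(y) = sqrt(y)*(10 - 5*y))
q(-1)**2*234 = (5*sqrt(-1)*(2 - 1*(-1)))**2*234 = (5*I*(2 + 1))**2*234 = (5*I*3)**2*234 = (15*I)**2*234 = -225*234 = -52650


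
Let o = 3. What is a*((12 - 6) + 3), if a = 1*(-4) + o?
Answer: -9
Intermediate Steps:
a = -1 (a = 1*(-4) + 3 = -4 + 3 = -1)
a*((12 - 6) + 3) = -((12 - 6) + 3) = -(6 + 3) = -1*9 = -9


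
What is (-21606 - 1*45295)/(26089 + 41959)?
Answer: -66901/68048 ≈ -0.98314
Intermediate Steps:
(-21606 - 1*45295)/(26089 + 41959) = (-21606 - 45295)/68048 = -66901*1/68048 = -66901/68048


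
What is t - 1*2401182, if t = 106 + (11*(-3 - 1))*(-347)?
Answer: -2385808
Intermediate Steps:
t = 15374 (t = 106 + (11*(-4))*(-347) = 106 - 44*(-347) = 106 + 15268 = 15374)
t - 1*2401182 = 15374 - 1*2401182 = 15374 - 2401182 = -2385808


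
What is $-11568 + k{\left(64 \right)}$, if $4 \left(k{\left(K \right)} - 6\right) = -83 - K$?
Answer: $- \frac{46395}{4} \approx -11599.0$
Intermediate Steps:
$k{\left(K \right)} = - \frac{59}{4} - \frac{K}{4}$ ($k{\left(K \right)} = 6 + \frac{-83 - K}{4} = 6 - \left(\frac{83}{4} + \frac{K}{4}\right) = - \frac{59}{4} - \frac{K}{4}$)
$-11568 + k{\left(64 \right)} = -11568 - \frac{123}{4} = - \frac{46395}{4}$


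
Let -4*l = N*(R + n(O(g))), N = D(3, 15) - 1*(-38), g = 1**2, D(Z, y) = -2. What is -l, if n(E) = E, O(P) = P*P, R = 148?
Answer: 1341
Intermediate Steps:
g = 1
O(P) = P**2
N = 36 (N = -2 - 1*(-38) = -2 + 38 = 36)
l = -1341 (l = -9*(148 + 1**2) = -9*(148 + 1) = -9*149 = -1/4*5364 = -1341)
-l = -1*(-1341) = 1341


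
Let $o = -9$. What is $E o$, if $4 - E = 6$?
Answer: $18$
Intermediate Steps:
$E = -2$ ($E = 4 - 6 = -2$)
$E o = \left(-2\right) \left(-9\right) = 18$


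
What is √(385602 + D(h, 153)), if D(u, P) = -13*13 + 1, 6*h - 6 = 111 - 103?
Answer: 21*√874 ≈ 620.83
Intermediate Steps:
h = 7/3 (h = 1 + (111 - 103)/6 = 1 + (⅙)*8 = 1 + 4/3 = 7/3 ≈ 2.3333)
D(u, P) = -168 (D(u, P) = -169 + 1 = -168)
√(385602 + D(h, 153)) = √(385602 - 168) = √385434 = 21*√874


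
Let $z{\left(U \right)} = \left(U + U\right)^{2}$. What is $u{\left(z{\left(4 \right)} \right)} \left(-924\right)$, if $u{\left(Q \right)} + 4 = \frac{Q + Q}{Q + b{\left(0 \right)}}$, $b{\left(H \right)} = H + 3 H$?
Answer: $1848$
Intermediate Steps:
$b{\left(H \right)} = 4 H$
$z{\left(U \right)} = 4 U^{2}$ ($z{\left(U \right)} = \left(2 U\right)^{2} = 4 U^{2}$)
$u{\left(Q \right)} = -2$ ($u{\left(Q \right)} = -4 + \frac{Q + Q}{Q + 4 \cdot 0} = -4 + \frac{2 Q}{Q + 0} = -4 + \frac{2 Q}{Q} = -4 + 2 = -2$)
$u{\left(z{\left(4 \right)} \right)} \left(-924\right) = \left(-2\right) \left(-924\right) = 1848$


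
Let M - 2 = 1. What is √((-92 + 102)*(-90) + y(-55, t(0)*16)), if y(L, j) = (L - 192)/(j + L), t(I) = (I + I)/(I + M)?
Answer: I*√2708915/55 ≈ 29.925*I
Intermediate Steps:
M = 3 (M = 2 + 1 = 3)
t(I) = 2*I/(3 + I) (t(I) = (I + I)/(I + 3) = (2*I)/(3 + I) = 2*I/(3 + I))
y(L, j) = (-192 + L)/(L + j)
√((-92 + 102)*(-90) + y(-55, t(0)*16)) = √((-92 + 102)*(-90) + (-192 - 55)/(-55 + (2*0/(3 + 0))*16)) = √(10*(-90) - 247/(-55 + (2*0/3)*16)) = √(-900 - 247/(-55 + (2*0*(⅓))*16)) = √(-900 - 247/(-55 + 0*16)) = √(-900 - 247/(-55 + 0)) = √(-900 - 247/(-55)) = √(-900 - 1/55*(-247)) = √(-900 + 247/55) = √(-49253/55) = I*√2708915/55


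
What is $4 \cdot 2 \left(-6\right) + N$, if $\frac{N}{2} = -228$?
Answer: $-504$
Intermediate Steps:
$N = -456$ ($N = 2 \left(-228\right) = -456$)
$4 \cdot 2 \left(-6\right) + N = 4 \cdot 2 \left(-6\right) - 456 = 8 \left(-6\right) - 456 = -48 - 456 = -504$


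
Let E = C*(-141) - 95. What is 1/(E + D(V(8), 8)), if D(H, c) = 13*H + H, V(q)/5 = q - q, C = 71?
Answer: -1/10106 ≈ -9.8951e-5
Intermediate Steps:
V(q) = 0 (V(q) = 5*(q - q) = 5*0 = 0)
D(H, c) = 14*H
E = -10106 (E = 71*(-141) - 95 = -10011 - 95 = -10106)
1/(E + D(V(8), 8)) = 1/(-10106 + 14*0) = 1/(-10106 + 0) = 1/(-10106) = -1/10106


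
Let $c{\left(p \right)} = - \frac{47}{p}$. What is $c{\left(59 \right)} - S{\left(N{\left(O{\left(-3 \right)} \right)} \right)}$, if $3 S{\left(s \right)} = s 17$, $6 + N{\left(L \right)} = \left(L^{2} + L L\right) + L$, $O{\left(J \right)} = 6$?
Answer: $- \frac{24119}{59} \approx -408.8$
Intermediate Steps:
$N{\left(L \right)} = -6 + L + 2 L^{2}$ ($N{\left(L \right)} = -6 + \left(\left(L^{2} + L L\right) + L\right) = -6 + \left(\left(L^{2} + L^{2}\right) + L\right) = -6 + \left(2 L^{2} + L\right) = -6 + \left(L + 2 L^{2}\right) = -6 + L + 2 L^{2}$)
$S{\left(s \right)} = \frac{17 s}{3}$ ($S{\left(s \right)} = \frac{s 17}{3} = \frac{17 s}{3}$)
$c{\left(59 \right)} - S{\left(N{\left(O{\left(-3 \right)} \right)} \right)} = - \frac{47}{59} - \frac{17 \left(-6 + 6 + 2 \cdot 6^{2}\right)}{3} = \left(-47\right) \frac{1}{59} - \frac{17 \left(-6 + 6 + 2 \cdot 36\right)}{3} = - \frac{47}{59} - \frac{17 \left(-6 + 6 + 72\right)}{3} = - \frac{47}{59} - \frac{17}{3} \cdot 72 = - \frac{47}{59} - 408 = - \frac{24119}{59}$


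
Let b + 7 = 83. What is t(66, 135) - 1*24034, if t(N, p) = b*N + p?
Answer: -18883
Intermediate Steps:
b = 76 (b = -7 + 83 = 76)
t(N, p) = p + 76*N (t(N, p) = 76*N + p = p + 76*N)
t(66, 135) - 1*24034 = (135 + 76*66) - 1*24034 = (135 + 5016) - 24034 = 5151 - 24034 = -18883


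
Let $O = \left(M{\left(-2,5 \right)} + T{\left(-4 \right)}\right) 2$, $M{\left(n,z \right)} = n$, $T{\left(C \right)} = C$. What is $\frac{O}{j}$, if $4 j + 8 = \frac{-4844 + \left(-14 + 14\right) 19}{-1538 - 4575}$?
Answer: $\frac{73356}{11015} \approx 6.6596$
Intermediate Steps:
$j = - \frac{11015}{6113}$ ($j = -2 + \frac{\left(-4844 + \left(-14 + 14\right) 19\right) \frac{1}{-1538 - 4575}}{4} = -2 + \frac{\left(-4844 + 0 \cdot 19\right) \frac{1}{-6113}}{4} = -2 + \frac{\left(-4844 + 0\right) \left(- \frac{1}{6113}\right)}{4} = -2 + \frac{\left(-4844\right) \left(- \frac{1}{6113}\right)}{4} = -2 + \frac{1}{4} \cdot \frac{4844}{6113} = -2 + \frac{1211}{6113} = - \frac{11015}{6113} \approx -1.8019$)
$O = -12$ ($O = \left(-2 - 4\right) 2 = \left(-6\right) 2 = -12$)
$\frac{O}{j} = - \frac{12}{- \frac{11015}{6113}} = \left(-12\right) \left(- \frac{6113}{11015}\right) = \frac{73356}{11015}$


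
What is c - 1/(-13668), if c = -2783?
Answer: -38038043/13668 ≈ -2783.0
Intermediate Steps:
c - 1/(-13668) = -2783 - 1/(-13668) = -2783 - 1*(-1/13668) = -2783 + 1/13668 = -38038043/13668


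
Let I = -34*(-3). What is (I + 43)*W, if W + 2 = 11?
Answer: 1305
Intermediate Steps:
W = 9 (W = -2 + 11 = 9)
I = 102
(I + 43)*W = (102 + 43)*9 = 145*9 = 1305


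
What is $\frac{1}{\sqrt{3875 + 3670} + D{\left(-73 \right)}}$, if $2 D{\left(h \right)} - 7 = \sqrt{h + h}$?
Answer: $\frac{2}{7 + 2 \sqrt{7545} + i \sqrt{146}} \approx 0.011017 - 0.00073661 i$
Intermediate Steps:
$D{\left(h \right)} = \frac{7}{2} + \frac{\sqrt{2} \sqrt{h}}{2}$ ($D{\left(h \right)} = \frac{7}{2} + \frac{\sqrt{h + h}}{2} = \frac{7}{2} + \frac{\sqrt{2 h}}{2} = \frac{7}{2} + \frac{\sqrt{2} \sqrt{h}}{2}$)
$\frac{1}{\sqrt{3875 + 3670} + D{\left(-73 \right)}} = \frac{1}{\sqrt{3875 + 3670} + \left(\frac{7}{2} + \frac{\sqrt{2} \sqrt{-73}}{2}\right)} = \frac{1}{\sqrt{7545} + \left(\frac{7}{2} + \frac{\sqrt{2} i \sqrt{73}}{2}\right)} = \frac{1}{\sqrt{7545} + \left(\frac{7}{2} + \frac{i \sqrt{146}}{2}\right)} = \frac{1}{\frac{7}{2} + \sqrt{7545} + \frac{i \sqrt{146}}{2}}$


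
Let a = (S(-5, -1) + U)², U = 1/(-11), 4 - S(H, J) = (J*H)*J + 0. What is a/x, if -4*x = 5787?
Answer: -38416/700227 ≈ -0.054862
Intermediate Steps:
x = -5787/4 (x = -¼*5787 = -5787/4 ≈ -1446.8)
S(H, J) = 4 - H*J² (S(H, J) = 4 - ((J*H)*J + 0) = 4 - ((H*J)*J + 0) = 4 - (H*J² + 0) = 4 - H*J²)
U = -1/11 ≈ -0.090909
a = 9604/121 (a = ((4 - 1*(-5)*(-1)²) - 1/11)² = ((4 - 1*(-5)*1) - 1/11)² = ((4 + 5) - 1/11)² = (9 - 1/11)² = (98/11)² = 9604/121 ≈ 79.372)
a/x = 9604/(121*(-5787/4)) = (9604/121)*(-4/5787) = -38416/700227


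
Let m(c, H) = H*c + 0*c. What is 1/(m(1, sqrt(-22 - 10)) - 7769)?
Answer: -7769/60357393 - 4*I*sqrt(2)/60357393 ≈ -0.00012872 - 9.3723e-8*I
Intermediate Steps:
m(c, H) = H*c (m(c, H) = H*c + 0 = H*c)
1/(m(1, sqrt(-22 - 10)) - 7769) = 1/(sqrt(-22 - 10)*1 - 7769) = 1/(sqrt(-32)*1 - 7769) = 1/((4*I*sqrt(2))*1 - 7769) = 1/(4*I*sqrt(2) - 7769) = 1/(-7769 + 4*I*sqrt(2))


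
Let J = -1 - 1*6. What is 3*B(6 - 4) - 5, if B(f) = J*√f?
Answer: -5 - 21*√2 ≈ -34.698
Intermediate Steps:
J = -7 (J = -1 - 6 = -7)
B(f) = -7*√f
3*B(6 - 4) - 5 = 3*(-7*√(6 - 4)) - 5 = 3*(-7*√2) - 5 = -21*√2 - 5 = -5 - 21*√2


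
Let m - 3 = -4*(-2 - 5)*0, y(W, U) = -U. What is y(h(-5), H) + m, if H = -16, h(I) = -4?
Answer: 19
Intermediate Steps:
m = 3 (m = 3 - 4*(-2 - 5)*0 = 3 - (-28)*0 = 3 - 4*0 = 3 + 0 = 3)
y(h(-5), H) + m = -1*(-16) + 3 = 16 + 3 = 19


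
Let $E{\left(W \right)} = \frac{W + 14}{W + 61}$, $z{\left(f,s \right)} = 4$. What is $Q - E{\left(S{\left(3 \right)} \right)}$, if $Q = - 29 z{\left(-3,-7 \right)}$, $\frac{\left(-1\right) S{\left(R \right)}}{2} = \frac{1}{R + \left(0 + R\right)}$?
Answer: $- \frac{21153}{182} \approx -116.23$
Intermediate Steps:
$S{\left(R \right)} = - \frac{1}{R}$ ($S{\left(R \right)} = - \frac{2}{R + \left(0 + R\right)} = - \frac{2}{R + R} = - \frac{2}{2 R} = - 2 \frac{1}{2 R} = - \frac{1}{R}$)
$E{\left(W \right)} = \frac{14 + W}{61 + W}$
$Q = -116$ ($Q = \left(-29\right) 4 = -116$)
$Q - E{\left(S{\left(3 \right)} \right)} = -116 - \frac{14 - \frac{1}{3}}{61 - \frac{1}{3}} = -116 - \frac{1}{\frac{182}{3}} \cdot \frac{41}{3} = -116 - \frac{3}{182} \cdot \frac{41}{3} = -116 - \frac{41}{182} = - \frac{21153}{182}$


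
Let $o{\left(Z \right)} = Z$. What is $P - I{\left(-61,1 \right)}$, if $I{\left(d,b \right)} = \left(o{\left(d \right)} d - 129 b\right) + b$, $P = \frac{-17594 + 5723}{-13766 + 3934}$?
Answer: $- \frac{35314505}{9832} \approx -3591.8$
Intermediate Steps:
$P = \frac{11871}{9832}$ ($P = - \frac{11871}{-9832} = \left(-11871\right) \left(- \frac{1}{9832}\right) = \frac{11871}{9832} \approx 1.2074$)
$I{\left(d,b \right)} = d^{2} - 128 b$ ($I{\left(d,b \right)} = \left(d d - 129 b\right) + b = \left(d^{2} - 129 b\right) + b = d^{2} - 128 b$)
$P - I{\left(-61,1 \right)} = \frac{11871}{9832} - \left(\left(-61\right)^{2} - 128\right) = \frac{11871}{9832} - \left(3721 - 128\right) = \frac{11871}{9832} - 3593 = - \frac{35314505}{9832}$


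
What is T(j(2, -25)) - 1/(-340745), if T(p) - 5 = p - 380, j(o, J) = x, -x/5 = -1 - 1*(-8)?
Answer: -139705449/340745 ≈ -410.00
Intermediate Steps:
x = -35 (x = -5*(-1 - 1*(-8)) = -5*(-1 + 8) = -5*7 = -35)
j(o, J) = -35
T(p) = -375 + p (T(p) = 5 + (p - 380) = 5 + (-380 + p) = -375 + p)
T(j(2, -25)) - 1/(-340745) = (-375 - 35) - 1/(-340745) = -410 - 1*(-1/340745) = -410 + 1/340745 = -139705449/340745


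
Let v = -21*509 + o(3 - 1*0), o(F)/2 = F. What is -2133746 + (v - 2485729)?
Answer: -4630158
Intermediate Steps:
o(F) = 2*F
v = -10683 (v = -21*509 + 2*(3 - 1*0) = -10689 + 2*(3 + 0) = -10689 + 2*3 = -10689 + 6 = -10683)
-2133746 + (v - 2485729) = -2133746 + (-10683 - 2485729) = -2133746 - 2496412 = -4630158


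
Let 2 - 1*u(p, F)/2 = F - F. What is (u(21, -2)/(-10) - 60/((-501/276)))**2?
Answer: 743434756/697225 ≈ 1066.3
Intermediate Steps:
u(p, F) = 4 (u(p, F) = 4 - 2*(F - F) = 4 - 2*0 = 4 + 0 = 4)
(u(21, -2)/(-10) - 60/((-501/276)))**2 = (4/(-10) - 60/((-501/276)))**2 = (4*(-1/10) - 60/((-501*1/276)))**2 = (-2/5 - 60/(-167/92))**2 = (-2/5 - 60*(-92/167))**2 = (-2/5 + 5520/167)**2 = (27266/835)**2 = 743434756/697225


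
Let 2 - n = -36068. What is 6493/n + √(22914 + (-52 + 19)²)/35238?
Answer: 6493/36070 + √2667/11746 ≈ 0.18441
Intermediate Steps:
n = 36070 (n = 2 - 1*(-36068) = 2 + 36068 = 36070)
6493/n + √(22914 + (-52 + 19)²)/35238 = 6493/36070 + √(22914 + (-52 + 19)²)/35238 = 6493*(1/36070) + √(22914 + (-33)²)*(1/35238) = 6493/36070 + √(22914 + 1089)*(1/35238) = 6493/36070 + √24003*(1/35238) = 6493/36070 + (3*√2667)*(1/35238) = 6493/36070 + √2667/11746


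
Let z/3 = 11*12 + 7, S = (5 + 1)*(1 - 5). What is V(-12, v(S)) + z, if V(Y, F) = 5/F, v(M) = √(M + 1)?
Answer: 417 - 5*I*√23/23 ≈ 417.0 - 1.0426*I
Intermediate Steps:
S = -24 (S = 6*(-4) = -24)
v(M) = √(1 + M)
V(Y, F) = 5/F
z = 417 (z = 3*(11*12 + 7) = 3*(132 + 7) = 3*139 = 417)
V(-12, v(S)) + z = 5/(√(1 - 24)) + 417 = 5/(√(-23)) + 417 = 5/((I*√23)) + 417 = 5*(-I*√23/23) + 417 = -5*I*√23/23 + 417 = 417 - 5*I*√23/23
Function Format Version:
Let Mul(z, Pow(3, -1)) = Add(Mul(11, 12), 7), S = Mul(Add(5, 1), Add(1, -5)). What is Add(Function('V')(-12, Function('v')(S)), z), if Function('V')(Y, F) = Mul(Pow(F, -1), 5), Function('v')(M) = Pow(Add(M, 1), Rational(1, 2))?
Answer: Add(417, Mul(Rational(-5, 23), I, Pow(23, Rational(1, 2)))) ≈ Add(417.00, Mul(-1.0426, I))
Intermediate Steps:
S = -24 (S = Mul(6, -4) = -24)
Function('v')(M) = Pow(Add(1, M), Rational(1, 2))
Function('V')(Y, F) = Mul(5, Pow(F, -1))
z = 417 (z = Mul(3, Add(Mul(11, 12), 7)) = Mul(3, Add(132, 7)) = Mul(3, 139) = 417)
Add(Function('V')(-12, Function('v')(S)), z) = Add(Mul(5, Pow(Pow(Add(1, -24), Rational(1, 2)), -1)), 417) = Add(Mul(5, Pow(Pow(-23, Rational(1, 2)), -1)), 417) = Add(Mul(5, Pow(Mul(I, Pow(23, Rational(1, 2))), -1)), 417) = Add(Mul(5, Mul(Rational(-1, 23), I, Pow(23, Rational(1, 2)))), 417) = Add(Mul(Rational(-5, 23), I, Pow(23, Rational(1, 2))), 417) = Add(417, Mul(Rational(-5, 23), I, Pow(23, Rational(1, 2))))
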